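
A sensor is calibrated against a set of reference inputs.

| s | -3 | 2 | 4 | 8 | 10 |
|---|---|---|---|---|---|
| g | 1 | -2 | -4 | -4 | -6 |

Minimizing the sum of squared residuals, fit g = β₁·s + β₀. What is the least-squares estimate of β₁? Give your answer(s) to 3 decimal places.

With design matrix X, XᵀX = [[193, 21]; [21, 5]] and Xᵀg = [-115, -15]ᵀ.
det = 193·5 − 21² = 524.
β₁ = ((-115)·5 − 21·(-15))/524 = -65/131; β₀ = (193·(-15) − 21·(-115))/524 = -120/131.

β₁ = -0.496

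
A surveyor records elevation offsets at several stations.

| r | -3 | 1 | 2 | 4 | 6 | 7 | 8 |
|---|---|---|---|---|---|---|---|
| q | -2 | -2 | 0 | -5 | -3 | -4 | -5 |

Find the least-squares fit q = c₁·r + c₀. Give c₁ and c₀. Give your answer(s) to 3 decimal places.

c₁ = -0.301, c₀ = -1.925

The normal equations are: 179·c₁ + 25·c₀ = -102;  25·c₁ + 7·c₀ = -21.
(Σr·r = 179, Σr = 25, Σ1 = 7, Σr·q = -102, Σq = -21.)
Δ = 179·7 − 25² = 628.
c₁ = ((-102)·7 − 25·(-21))/628 = -189/628; c₀ = (179·(-21) − 25·(-102))/628 = -1209/628.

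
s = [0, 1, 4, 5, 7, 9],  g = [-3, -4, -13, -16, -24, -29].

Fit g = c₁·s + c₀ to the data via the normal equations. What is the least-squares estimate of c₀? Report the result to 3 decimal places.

AᵀA·[c₁, c₀]ᵀ = Aᵀg reads: 172·c₁ + 26·c₀ = -565;  26·c₁ + 6·c₀ = -89.
(Σs·s = 172, Σs = 26, Σ1 = 6, Σs·g = -565, Σg = -89.)
Eliminating c₀: 6·(row 1) − 26·(row 2) gives 356·c₁ = 6·(-565) − 26·(-89) = -1076, so c₁ = -269/89.
Then c₀ = ((-89) − 26·(-269/89))/6 = -309/178.

c₀ = -1.736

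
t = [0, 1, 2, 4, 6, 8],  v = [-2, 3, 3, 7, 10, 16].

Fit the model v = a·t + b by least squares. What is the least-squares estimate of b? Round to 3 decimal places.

Normal-equation sums: Σt·t = 121, Σt = 21, Σ1 = 6.
For Aᵀv: Σt·v = 225, Σv = 37.
Normal equations: [[121, 21]; [21, 6]]·[a, b]ᵀ = [225, 37]ᵀ.
Δ = 121·6 − 21² = 285.
a = (225·6 − 21·37)/285 = 191/95; b = (121·37 − 21·225)/285 = -248/285.

b = -0.870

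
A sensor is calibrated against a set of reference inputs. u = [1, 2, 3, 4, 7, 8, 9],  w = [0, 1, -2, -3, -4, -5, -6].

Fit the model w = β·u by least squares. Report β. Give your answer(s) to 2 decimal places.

With design matrix M, MᵀM = [[224]] and Mᵀw = [-138]ᵀ.
β = (-138)/224 = -0.616071.

β = -0.62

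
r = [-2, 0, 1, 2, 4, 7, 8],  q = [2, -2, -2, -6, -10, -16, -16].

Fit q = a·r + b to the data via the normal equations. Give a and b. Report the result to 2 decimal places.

The normal system AᵀA·[a, b]ᵀ = Aᵀq is [[138, 20]; [20, 7]]·[a, b]ᵀ = [-298, -50]ᵀ.
Eliminating b: 7·(row 1) − 20·(row 2) gives 566·a = 7·(-298) − 20·(-50) = -1086, so a = -543/283.
Then b = ((-50) − 20·(-543/283))/7 = -470/283.

a = -1.92, b = -1.66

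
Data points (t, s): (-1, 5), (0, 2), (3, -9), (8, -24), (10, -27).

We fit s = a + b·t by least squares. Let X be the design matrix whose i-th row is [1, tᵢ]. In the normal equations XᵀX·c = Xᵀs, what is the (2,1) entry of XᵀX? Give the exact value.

20

Row 2 ↔ basis t, column 1 ↔ basis 1, so (XᵀX)_{2,1} = Σᵢ t = (-1)·(1) + (0)·(1) + (3)·(1) + (8)·(1) + (10)·(1) = 20.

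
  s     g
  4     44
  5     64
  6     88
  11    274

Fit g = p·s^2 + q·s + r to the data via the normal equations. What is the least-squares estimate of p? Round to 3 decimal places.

Sums needed: Σs^2·s^2 = 16818, Σs^2·s = 1736, Σs^2 = 198, Σs·s = 198, Σs = 26, Σ1 = 4.
Right-hand side: Σs^2·g = 38626, Σs·g = 4038, Σg = 470.
Row-reducing yields p = 2051/946, q = 311/946, r = 7609/946.

p = 2.168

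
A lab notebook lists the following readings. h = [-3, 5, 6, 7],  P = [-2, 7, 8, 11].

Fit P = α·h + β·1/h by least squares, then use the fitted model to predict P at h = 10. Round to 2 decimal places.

P̂ = 16.17

Compute the Gram sums: Σh·h = 119, Σh·1/h = 4, Σ1/h·1/h = 8789/44100.
Moment sums: Σh·P = 166, Σ1/h·P = 174/35.
So AᵀA·[α, β]ᵀ = AᵀP: [[119, 4]; [4, 8789/44100]]·[α, β]ᵀ = [166, 174/35]ᵀ.
Determinant 119·(8789/44100) − 4² = 48613/6300.
α = (166·(8789/44100) − 4·(174/35))/(48613/6300) = 582014/340291; β = (119·(174/35) − 4·166)/(48613/6300) = -456120/48613.
At h = 10: P̂ = (582014/340291)·(10) + (-456120/48613)·(1/10) = 19576/1211.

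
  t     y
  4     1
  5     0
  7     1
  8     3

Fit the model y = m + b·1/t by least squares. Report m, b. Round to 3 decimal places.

m = 3.644, b = -13.342

From the data, Σ1 = 4, Σ1/t = 201/280, Σ1/t·1/t = 10861/78400.
For Xᵀy: Σy = 5, Σ1/t·y = 43/56.
Normal equations: [[4, 201/280]; [201/280, 10861/78400]]·[m, b]ᵀ = [5, 43/56]ᵀ.
Eliminating b: (10861/78400)·(row 1) − (201/280)·(row 2) gives (3043/78400)·m = (10861/78400)·5 − (201/280)·(43/56) = 1109/7840, so m = 11090/3043.
Then b = ((43/56) − (201/280)·(11090/3043))/(10861/78400) = -40600/3043.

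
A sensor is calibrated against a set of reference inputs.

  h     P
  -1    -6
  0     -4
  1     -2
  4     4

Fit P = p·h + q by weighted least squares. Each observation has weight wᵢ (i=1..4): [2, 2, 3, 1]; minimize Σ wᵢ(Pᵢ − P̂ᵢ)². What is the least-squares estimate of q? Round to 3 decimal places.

XᵀWX·[p, q]ᵀ = XᵀWP reads: 21·p + 5·q = 22;  5·p + 8·q = -22.
(Σwᵢ·h·h = 21, Σwᵢ·h = 5, Σwᵢ·1 = 8, Σwᵢ·h·P = 22, Σwᵢ·P = -22.)
Eliminating q: 8·(row 1) − 5·(row 2) gives 143·p = 8·22 − 5·(-22) = 286, so p = 2.
Then q = ((-22) − 5·2)/8 = -4.

q = -4.000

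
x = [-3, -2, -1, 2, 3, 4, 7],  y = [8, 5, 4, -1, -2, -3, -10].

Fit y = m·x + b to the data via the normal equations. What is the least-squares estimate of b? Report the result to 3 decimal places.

b = 2.522

Forming MᵀM = [[92, 10]; [10, 7]] and Mᵀy = [-128, 1]ᵀ gives MᵀM·[m, b]ᵀ = Mᵀy.
Eliminating b: 7·(row 1) − 10·(row 2) gives 544·m = 7·(-128) − 10·1 = -906, so m = -453/272.
Then b = (1 − 10·(-453/272))/7 = 343/136.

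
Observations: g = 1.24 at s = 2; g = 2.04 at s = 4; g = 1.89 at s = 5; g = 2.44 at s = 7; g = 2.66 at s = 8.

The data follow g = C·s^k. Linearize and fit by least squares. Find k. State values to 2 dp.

Taking logs, ln g = k·ln s + ln C, so regress ln g on ln s.
XᵀX = [[13.1032, 7.7142]; [7.7142, 5]], rhs = [5.9321, 3.4350]ᵀ  (here Σln s = 7.7142, Σ(ln s)² = 13.1032, Σln g = 3.4350, Σln s·ln g = 5.9321).
Slope k = (n·Σln s·ln g − Σln s·Σln g)/(n·Σ(ln s)² − (Σln s)²) = (5·5.9321 − 7.7142·3.4350)/6.0066 = 0.52650; ln C = (Σln g − k·Σln s)/n = -0.12531.

k = 0.53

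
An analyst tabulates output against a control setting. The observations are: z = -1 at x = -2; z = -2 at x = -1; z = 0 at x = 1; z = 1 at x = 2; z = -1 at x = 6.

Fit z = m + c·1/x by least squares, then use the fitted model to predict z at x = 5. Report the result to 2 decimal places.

Sums needed: Σ1 = 5, Σ1/x = 1/6, Σ1/x·1/x = 91/36.
For Mᵀz: Σz = -3, Σ1/x·z = 17/6.
Normal equations: [[5, 1/6]; [1/6, 91/36]]·[m, c]ᵀ = [-3, 17/6]ᵀ.
det = 5·(91/36) − (1/6)² = 227/18.
m = ((-3)·(91/36) − (1/6)·(17/6))/(227/18) = -145/227; c = (5·(17/6) − (1/6)·(-3))/(227/18) = 264/227.
At x = 5: ẑ = (-145/227)·(1) + (264/227)·(1/5) = -461/1135.

ẑ = -0.41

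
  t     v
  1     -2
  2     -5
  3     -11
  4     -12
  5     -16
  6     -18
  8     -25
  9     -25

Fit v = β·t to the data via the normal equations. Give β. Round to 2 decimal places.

The normal equations are: 236·β = -706.
(Σt·t = 236, Σt·v = -706.)
β = (-706)/236 = -2.99153.

β = -2.99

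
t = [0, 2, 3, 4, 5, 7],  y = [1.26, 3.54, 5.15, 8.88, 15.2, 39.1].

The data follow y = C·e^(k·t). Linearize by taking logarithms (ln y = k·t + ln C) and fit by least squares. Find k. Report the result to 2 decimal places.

k = 0.49

Linearized form: ln y = k·t + ln C. From the 6 transformed points,
Σt = 21.0000, Σ(t)² = 103.0000, Σln y = 11.7055, Σt·ln y = 55.4498.
Equations: 103.0000·k + 21.0000·ln C = 55.4498;  21.0000·k + 6·ln C = 11.7055.
Solving (det = 177.0000): k = 0.49087, ln C = 0.23286.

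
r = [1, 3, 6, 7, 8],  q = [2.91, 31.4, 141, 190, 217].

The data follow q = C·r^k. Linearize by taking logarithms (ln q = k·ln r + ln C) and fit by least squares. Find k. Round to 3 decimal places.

Let Y = ln q. Fitting Y = k·ln r + ln C by least squares:
Sums: Σln r = 6.9157, Σ(ln r)² = 12.5280, Σln q = 20.0906, Σln r·ln q = 34.0511.
Normal system: [[12.5280, 6.9157]; [6.9157, 5]]·[k, ln C]ᵀ = [34.0511, 20.0906]ᵀ.
Solving (det = 14.8127): k = 2.11401, ln C = 1.09415.

k = 2.114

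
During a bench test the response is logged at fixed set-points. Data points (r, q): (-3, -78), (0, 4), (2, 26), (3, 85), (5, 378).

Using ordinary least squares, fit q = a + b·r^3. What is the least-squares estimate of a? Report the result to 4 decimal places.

a = 3.2149

The normal system XᵀX·[a, b]ᵀ = Xᵀq is [[5, 133]; [133, 17147]]·[a, b]ᵀ = [415, 51859]ᵀ.
Determinant 5·17147 − 133² = 68046.
a = (415·17147 − 133·51859)/68046 = 109379/34023; b = (5·51859 − 133·415)/68046 = 102050/34023.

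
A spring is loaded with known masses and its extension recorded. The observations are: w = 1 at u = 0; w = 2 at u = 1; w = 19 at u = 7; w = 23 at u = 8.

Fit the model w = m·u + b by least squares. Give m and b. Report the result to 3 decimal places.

Compute the Gram sums: Σu·u = 114, Σu = 16, Σ1 = 4.
Right-hand side: Σu·w = 319, Σw = 45.
So XᵀX·[m, b]ᵀ = Xᵀw: [[114, 16]; [16, 4]]·[m, b]ᵀ = [319, 45]ᵀ.
det = 114·4 − 16² = 200.
m = (319·4 − 16·45)/200 = 139/50; b = (114·45 − 16·319)/200 = 13/100.

m = 2.780, b = 0.130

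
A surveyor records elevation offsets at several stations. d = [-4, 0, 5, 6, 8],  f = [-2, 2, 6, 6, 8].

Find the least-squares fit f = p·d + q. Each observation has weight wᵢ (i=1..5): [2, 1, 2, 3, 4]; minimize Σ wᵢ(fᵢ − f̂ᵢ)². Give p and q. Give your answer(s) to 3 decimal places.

With design matrix X, XᵀWX = [[446, 52]; [52, 12]] and XᵀWf = [440, 60]ᵀ.
Δ = 446·12 − 52² = 2648.
p = (440·12 − 52·60)/2648 = 270/331; q = (446·60 − 52·440)/2648 = 485/331.

p = 0.816, q = 1.465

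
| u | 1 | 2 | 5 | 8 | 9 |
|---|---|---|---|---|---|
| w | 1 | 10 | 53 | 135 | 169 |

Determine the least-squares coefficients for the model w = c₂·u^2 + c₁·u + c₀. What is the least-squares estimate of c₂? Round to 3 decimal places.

With design matrix M, MᵀM = [[11299, 1375, 175]; [1375, 175, 25]; [175, 25, 5]] and Mᵀw = [23695, 2887, 368]ᵀ.
Solving the 3×3 system (Gaussian elimination) gives c₂ = 115/58, c₁ = 1613/1450, c₀ = -197/145.

c₂ = 1.983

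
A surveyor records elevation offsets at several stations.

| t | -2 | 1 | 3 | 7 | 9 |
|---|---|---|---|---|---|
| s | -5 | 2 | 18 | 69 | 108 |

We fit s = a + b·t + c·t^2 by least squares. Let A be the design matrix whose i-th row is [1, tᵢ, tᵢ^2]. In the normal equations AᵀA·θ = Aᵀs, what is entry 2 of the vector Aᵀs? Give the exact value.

Entry 2 ↔ basis t, so (Aᵀs)_{2} = Σᵢ (t)·sᵢ = (-2)·(-5) + (1)·(2) + (3)·(18) + (7)·(69) + (9)·(108) = 1521.

1521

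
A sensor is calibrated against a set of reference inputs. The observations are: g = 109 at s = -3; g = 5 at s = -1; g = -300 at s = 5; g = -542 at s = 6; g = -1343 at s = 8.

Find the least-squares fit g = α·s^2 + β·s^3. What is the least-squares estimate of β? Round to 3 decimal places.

Compute the Gram sums: Σs^2·s^2 = 6099, Σs^2·s^3 = 43425, Σs^3·s^3 = 325155.
And Σs^2·g = -111978, Σs^3·g = -845136.
Determinant 6099·325155 − 43425² = 97389720.
α = ((-111978)·325155 − 43425·(-845136))/97389720 = 3220269/1082108; β = (6099·(-845136) − 43425·(-111978))/97389720 = -16213323/5410540.

β = -2.997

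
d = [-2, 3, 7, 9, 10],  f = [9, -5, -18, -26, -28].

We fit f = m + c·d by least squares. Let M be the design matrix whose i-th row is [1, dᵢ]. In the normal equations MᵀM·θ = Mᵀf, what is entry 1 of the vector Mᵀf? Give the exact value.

-68

Entry 1 ↔ basis 1, so (Mᵀf)_{1} = Σᵢ fᵢ = (1)·(9) + (1)·(-5) + (1)·(-18) + (1)·(-26) + (1)·(-28) = -68.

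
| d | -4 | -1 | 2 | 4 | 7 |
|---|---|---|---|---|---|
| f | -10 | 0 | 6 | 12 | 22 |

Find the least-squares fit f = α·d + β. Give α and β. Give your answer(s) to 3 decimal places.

α = 2.814, β = 1.497

Sums needed: Σd·d = 86, Σd = 8, Σ1 = 5.
Moment sums: Σd·f = 254, Σf = 30.
Eliminating β: 5·(row 1) − 8·(row 2) gives 366·α = 5·254 − 8·30 = 1030, so α = 515/183.
Then β = (30 − 8·(515/183))/5 = 274/183.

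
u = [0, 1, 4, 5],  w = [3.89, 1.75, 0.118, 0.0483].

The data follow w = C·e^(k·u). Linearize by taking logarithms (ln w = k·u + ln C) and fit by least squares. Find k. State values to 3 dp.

Linearized form: ln w = k·u + ln C. From the 4 transformed points,
Σu = 10.0000, Σ(u)² = 42.0000, Σln w = -3.2494, Σu·ln w = -23.1403.
Normal system: [[42.0000, 10.0000]; [10.0000, 4]]·[k, ln C]ᵀ = [-23.1403, -3.2494]ᵀ.
Slope k = (n·Σu·ln w − Σu·Σln w)/(n·Σ(u)² − (Σu)²) = (4·-23.1403 − 10.0000·-3.2494)/68.0000 = -0.88334; ln C = (Σln w − k·Σu)/n = 1.39602.

k = -0.883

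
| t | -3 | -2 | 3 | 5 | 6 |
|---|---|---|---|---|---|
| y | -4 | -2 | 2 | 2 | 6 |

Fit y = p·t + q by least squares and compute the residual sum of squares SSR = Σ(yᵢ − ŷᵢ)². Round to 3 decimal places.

From the data, Σt·t = 83, Σt = 9, Σ1 = 5.
Moment sums: Σt·y = 68, Σy = 4.
So MᵀM·[p, q]ᵀ = Mᵀy: [[83, 9]; [9, 5]]·[p, q]ᵀ = [68, 4]ᵀ.
Δ = 83·5 − 9² = 334.
p = (68·5 − 9·4)/334 = 152/167; q = (83·4 − 9·68)/334 = -140/167.
Residuals: -72/167, 110/167, 18/167, -286/167, 230/167; SSR = 912/167.

SSR = 5.461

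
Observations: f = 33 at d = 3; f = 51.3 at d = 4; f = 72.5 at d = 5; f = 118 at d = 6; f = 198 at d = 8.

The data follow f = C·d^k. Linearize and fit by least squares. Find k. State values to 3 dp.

Taking logs, ln f = k·ln d + ln C, so regress ln f on ln d.
AᵀA = [[13.2535, 7.9655]; [7.9655, 5]], rhs = [35.7388, 21.7767]ᵀ  (here Σln d = 7.9655, Σ(ln d)² = 13.2535, Σln f = 21.7767, Σln d·ln f = 35.7388).
Solving (det = 2.8177): k = 1.85630, ln C = 1.39805.

k = 1.856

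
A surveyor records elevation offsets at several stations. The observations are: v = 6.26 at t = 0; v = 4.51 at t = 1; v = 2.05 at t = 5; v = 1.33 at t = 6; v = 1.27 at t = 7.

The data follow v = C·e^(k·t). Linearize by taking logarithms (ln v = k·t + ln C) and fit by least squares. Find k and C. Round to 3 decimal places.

k = -0.230, C = 5.998

Taking logs, ln v = k·t + ln C, so regress ln v on t.
Σt = 19.0000, Σ(t)² = 111.0000, Σln v = 4.5825, Σt·ln v = 8.4797.
Normal system: [[111.0000, 19.0000]; [19.0000, 5]]·[k, ln C]ᵀ = [8.4797, 4.5825]ᵀ.
Slope k = (n·Σt·ln v − Σt·Σln v)/(n·Σ(t)² − (Σt)²) = (5·8.4797 − 19.0000·4.5825)/194.0000 = -0.23025; ln C = (Σln v − k·Σt)/n = 1.79147, so C = exp(1.79147) = 5.99825.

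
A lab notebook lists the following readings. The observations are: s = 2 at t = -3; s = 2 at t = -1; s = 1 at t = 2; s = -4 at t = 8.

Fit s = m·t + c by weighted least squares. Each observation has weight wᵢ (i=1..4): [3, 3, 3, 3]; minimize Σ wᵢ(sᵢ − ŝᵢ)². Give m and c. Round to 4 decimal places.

Entries of MᵀWM: Σwᵢ·t·t = 234, Σwᵢ·t = 18, Σwᵢ·1 = 12.
And Σwᵢ·t·s = -114, Σwᵢ·s = 3.
MᵀWM·[m, c]ᵀ = MᵀWs becomes [[234, 18]; [18, 12]]·[m, c]ᵀ = [-114, 3]ᵀ.
det = 234·12 − 18² = 2484.
m = ((-114)·12 − 18·3)/2484 = -79/138; c = (234·3 − 18·(-114))/2484 = 51/46.

m = -0.5725, c = 1.1087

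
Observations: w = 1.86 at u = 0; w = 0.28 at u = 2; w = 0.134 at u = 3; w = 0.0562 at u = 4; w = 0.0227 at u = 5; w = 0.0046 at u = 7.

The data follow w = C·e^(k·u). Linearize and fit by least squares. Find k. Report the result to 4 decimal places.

With ln wᵢ as the transformed response and uᵢ as the regressor:
Sums: Σu = 21.0000, Σ(u)² = 103.0000, Σln w = -14.7082, Σu·ln w = -76.6899.
Normal system: [[103.0000, 21.0000]; [21.0000, 6]]·[k, ln C]ᵀ = [-76.6899, -14.7082]ᵀ.
Δ = 103.0000·6 − (21.0000)² = 177.0000; k = (-76.6899·6 − 21.0000·-14.7082)/177.0000 = -0.85461, ln C = (103.0000·-14.7082 − 21.0000·-76.6899)/177.0000 = 0.53977.

k = -0.8546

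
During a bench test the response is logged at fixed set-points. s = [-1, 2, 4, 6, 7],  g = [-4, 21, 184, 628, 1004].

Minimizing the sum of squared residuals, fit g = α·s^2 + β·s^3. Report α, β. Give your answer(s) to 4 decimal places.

α = -0.6174, β = 3.0142

Compute the Gram sums: Σs^2·s^2 = 3970, Σs^2·s^3 = 25638, Σs^3·s^3 = 168466.
Moment sums: Σs^2·g = 74828, Σs^3·g = 491968.
XᵀX·[α, β]ᵀ = Xᵀg becomes [[3970, 25638]; [25638, 168466]]·[α, β]ᵀ = [74828, 491968]ᵀ.
Eliminating β: 168466·(row 1) − 25638·(row 2) gives 11502976·α = 168466·74828 − 25638·491968 = -7101736, so α = -887717/1437872.
Then β = (491968 − 25638·(-887717/1437872))/168466 = 4334087/1437872.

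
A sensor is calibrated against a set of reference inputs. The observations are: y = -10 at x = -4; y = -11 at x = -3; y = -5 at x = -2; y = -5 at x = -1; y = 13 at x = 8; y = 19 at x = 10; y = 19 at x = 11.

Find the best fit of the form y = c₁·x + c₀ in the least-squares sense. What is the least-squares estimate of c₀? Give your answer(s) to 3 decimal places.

The normal system MᵀM·[c₁, c₀]ᵀ = Mᵀy is [[315, 19]; [19, 7]]·[c₁, c₀]ᵀ = [591, 20]ᵀ.
Δ = 315·7 − 19² = 1844.
c₁ = (591·7 − 19·20)/1844 = 3757/1844; c₀ = (315·20 − 19·591)/1844 = -4929/1844.

c₀ = -2.673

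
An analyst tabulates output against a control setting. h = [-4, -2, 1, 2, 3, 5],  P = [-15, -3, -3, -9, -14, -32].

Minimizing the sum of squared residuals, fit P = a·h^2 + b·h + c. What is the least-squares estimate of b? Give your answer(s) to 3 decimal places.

b = -0.952

MᵀM·[a, b, c]ᵀ = MᵀP reads: 995·a + 89·b + 59·c = -1217;  89·a + 59·b + 5·c = -157;  59·a + 5·b + 6·c = -76.
Row-reducing yields a = -66067/63480, b = -60443/63480, c = -377/230.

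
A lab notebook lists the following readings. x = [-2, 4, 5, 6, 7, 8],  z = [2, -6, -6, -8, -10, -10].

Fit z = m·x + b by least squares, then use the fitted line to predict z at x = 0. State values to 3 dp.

ẑ = -0.537

From the data, Σx·x = 194, Σx = 28, Σ1 = 6.
Right-hand side: Σx·z = -256, Σz = -38.
AᵀA·[m, b]ᵀ = Aᵀz becomes [[194, 28]; [28, 6]]·[m, b]ᵀ = [-256, -38]ᵀ.
det = 194·6 − 28² = 380.
m = ((-256)·6 − 28·(-38))/380 = -118/95; b = (194·(-38) − 28·(-256))/380 = -51/95.
At x = 0: ẑ = (-118/95)·(0) + (-51/95)·(1) = -51/95.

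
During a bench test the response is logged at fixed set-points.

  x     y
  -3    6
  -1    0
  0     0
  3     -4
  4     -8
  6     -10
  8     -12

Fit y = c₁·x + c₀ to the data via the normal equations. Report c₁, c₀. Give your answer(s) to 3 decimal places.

Entries of MᵀM: Σx·x = 135, Σx = 17, Σ1 = 7.
Right-hand side: Σx·y = -218, Σy = -28.
det = 135·7 − 17² = 656.
c₁ = ((-218)·7 − 17·(-28))/656 = -525/328; c₀ = (135·(-28) − 17·(-218))/656 = -37/328.

c₁ = -1.601, c₀ = -0.113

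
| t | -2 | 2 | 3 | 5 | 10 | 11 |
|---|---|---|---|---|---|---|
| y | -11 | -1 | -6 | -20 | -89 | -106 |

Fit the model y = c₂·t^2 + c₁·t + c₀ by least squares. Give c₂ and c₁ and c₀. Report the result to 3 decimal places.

Sums needed: Σt^2·t^2 = 25379, Σt^2·t = 2483, Σt^2 = 263, Σt·t = 263, Σt = 29, Σ1 = 6.
Moment sums: Σt^2·y = -22328, Σt·y = -2154, Σy = -233.
XᵀX·[c₂, c₁, c₀]ᵀ = Xᵀy becomes [[25379, 2483, 263]; [2483, 263, 29]; [263, 29, 6]]·[c₂, c₁, c₀]ᵀ = [-22328, -2154, -233]ᵀ.
Inverting the 3×3 Gram matrix, [c₂, c₁, c₀]ᵀ = [-16537/15873, 30328/15873, -1155/481]ᵀ.

c₂ = -1.042, c₁ = 1.911, c₀ = -2.401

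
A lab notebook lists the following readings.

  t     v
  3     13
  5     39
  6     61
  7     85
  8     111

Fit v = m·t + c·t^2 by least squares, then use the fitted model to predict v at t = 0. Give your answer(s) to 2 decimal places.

Forming AᵀA = [[183, 1223]; [1223, 8499]] and Aᵀv = [2083, 14557]ᵀ gives AᵀA·[m, c]ᵀ = Aᵀv.
Eliminating c: 8499·(row 1) − 1223·(row 2) gives 59588·m = 8499·2083 − 1223·14557 = -99794, so m = -49897/29794.
Then c = (14557 − 1223·(-49897/29794))/8499 = 58211/29794.
At t = 0: v̂ = (-49897/29794)·(0) + (58211/29794)·(0) = 0.

v̂ = 0.00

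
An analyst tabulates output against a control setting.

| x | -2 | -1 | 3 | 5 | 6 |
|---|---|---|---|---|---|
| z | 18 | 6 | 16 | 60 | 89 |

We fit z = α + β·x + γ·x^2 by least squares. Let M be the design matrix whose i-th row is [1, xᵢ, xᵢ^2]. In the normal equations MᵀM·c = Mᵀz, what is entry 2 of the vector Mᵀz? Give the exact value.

Entry 2 ↔ basis x, so (Mᵀz)_{2} = Σᵢ (x)·zᵢ = (-2)·(18) + (-1)·(6) + (3)·(16) + (5)·(60) + (6)·(89) = 840.

840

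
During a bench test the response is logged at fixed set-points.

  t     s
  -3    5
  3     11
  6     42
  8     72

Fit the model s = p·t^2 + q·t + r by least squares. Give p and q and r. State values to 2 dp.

p = 1.01, q = 1.04, r = -1.05

Compute the Gram sums: Σt^2·t^2 = 5554, Σt^2·t = 728, Σt^2 = 118, Σt·t = 118, Σt = 14, Σ1 = 4.
Moment sums: Σt^2·s = 6264, Σt·s = 846, Σs = 130.
Row-reducing yields p = 3703/3651, q = 3784/3651, r = -1275/1217.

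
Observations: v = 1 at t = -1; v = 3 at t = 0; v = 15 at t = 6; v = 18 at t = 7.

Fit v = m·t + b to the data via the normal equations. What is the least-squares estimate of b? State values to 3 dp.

b = 3.010

From the data, Σt·t = 86, Σt = 12, Σ1 = 4.
And Σt·v = 215, Σv = 37.
Δ = 86·4 − 12² = 200.
m = (215·4 − 12·37)/200 = 52/25; b = (86·37 − 12·215)/200 = 301/100.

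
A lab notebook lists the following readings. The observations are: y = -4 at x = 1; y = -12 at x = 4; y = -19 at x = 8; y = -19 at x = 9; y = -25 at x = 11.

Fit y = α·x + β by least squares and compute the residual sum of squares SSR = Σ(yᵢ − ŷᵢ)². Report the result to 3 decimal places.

Entries of MᵀM: Σx·x = 283, Σx = 33, Σ1 = 5.
For Mᵀy: Σx·y = -650, Σy = -79.
So MᵀM·[α, β]ᵀ = Mᵀy: [[283, 33]; [33, 5]]·[α, β]ᵀ = [-650, -79]ᵀ.
Eliminating β: 5·(row 1) − 33·(row 2) gives 326·α = 5·(-650) − 33·(-79) = -643, so α = -643/326.
Then β = ((-79) − 33·(-643/326))/5 = -907/326.
Residuals: 123/163, -433/326, -143/326, 250/163, -85/163; SSR = 1679/326.

SSR = 5.150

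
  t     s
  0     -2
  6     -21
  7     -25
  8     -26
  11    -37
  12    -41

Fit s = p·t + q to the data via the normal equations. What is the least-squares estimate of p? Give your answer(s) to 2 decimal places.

Compute the Gram sums: Σt·t = 414, Σt = 44, Σ1 = 6.
Right-hand side: Σt·s = -1408, Σs = -152.
MᵀM·[p, q]ᵀ = Mᵀs becomes [[414, 44]; [44, 6]]·[p, q]ᵀ = [-1408, -152]ᵀ.
Eliminating q: 6·(row 1) − 44·(row 2) gives 548·p = 6·(-1408) − 44·(-152) = -1760, so p = -440/137.
Then q = ((-152) − 44·(-440/137))/6 = -244/137.

p = -3.21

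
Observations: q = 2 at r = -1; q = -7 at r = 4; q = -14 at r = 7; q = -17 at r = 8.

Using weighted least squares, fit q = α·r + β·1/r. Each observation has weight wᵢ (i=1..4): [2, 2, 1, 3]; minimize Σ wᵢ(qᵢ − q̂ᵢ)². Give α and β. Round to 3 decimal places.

The normal equations are: 275·α + 8·β = -566;  8·α + (6875/3136)·β = -127/8.
Eliminating β: (6875/3136)·(row 1) − 8·(row 2) gives (1689921/3136)·α = (6875/3136)·(-566) − 8·(-127/8) = -1746489/1568, so α = -1164326/563307.
Then β = ((-127/8) − 8·(-1164326/563307))/(6875/3136) = 169736/563307.

α = -2.067, β = 0.301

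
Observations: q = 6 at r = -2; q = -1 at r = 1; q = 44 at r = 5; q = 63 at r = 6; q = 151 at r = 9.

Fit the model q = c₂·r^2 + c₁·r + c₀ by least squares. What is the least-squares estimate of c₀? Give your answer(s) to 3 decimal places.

c₀ = -2.784

Forming XᵀX = [[8499, 1063, 147]; [1063, 147, 19]; [147, 19, 5]] and Xᵀq = [15622, 1944, 263]ᵀ gives XᵀX·[c₂, c₁, c₀]ᵀ = Xᵀq.
Row-reducing yields c₂ = 71063/36272, c₁ = -21145/36272, c₀ = -50497/18136.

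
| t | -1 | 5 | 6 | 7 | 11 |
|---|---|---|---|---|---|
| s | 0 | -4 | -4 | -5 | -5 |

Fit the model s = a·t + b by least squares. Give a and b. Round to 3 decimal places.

XᵀX·[a, b]ᵀ = Xᵀs reads: 232·a + 28·b = -134;  28·a + 5·b = -18.
Eliminating b: 5·(row 1) − 28·(row 2) gives 376·a = 5·(-134) − 28·(-18) = -166, so a = -83/188.
Then b = ((-18) − 28·(-83/188))/5 = -53/47.

a = -0.441, b = -1.128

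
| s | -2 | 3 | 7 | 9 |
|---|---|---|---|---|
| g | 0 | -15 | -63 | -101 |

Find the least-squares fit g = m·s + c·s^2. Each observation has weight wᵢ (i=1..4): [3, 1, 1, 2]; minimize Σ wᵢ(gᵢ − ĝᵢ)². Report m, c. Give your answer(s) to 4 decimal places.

Entries of XᵀWX: Σwᵢ·s·s = 232, Σwᵢ·s·s^2 = 1804, Σwᵢ·s^2·s^2 = 15652.
Moment sums: Σwᵢ·s·g = -2304, Σwᵢ·s^2·g = -19584.
Normal equations: [[232, 1804]; [1804, 15652]]·[m, c]ᵀ = [-2304, -19584]ᵀ.
Δ = 232·15652 − 1804² = 376848.
m = ((-2304)·15652 − 1804·(-19584))/376848 = -5088/2617; c = (232·(-19584) − 1804·(-2304))/376848 = -2688/2617.

m = -1.9442, c = -1.0271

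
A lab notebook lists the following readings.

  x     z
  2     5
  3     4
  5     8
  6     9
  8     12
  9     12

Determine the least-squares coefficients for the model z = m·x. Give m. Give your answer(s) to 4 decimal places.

The normal equations are: 219·m = 320.
(Σx·x = 219, Σx·z = 320.)
m = 320/219 = 1.46119.

m = 1.4612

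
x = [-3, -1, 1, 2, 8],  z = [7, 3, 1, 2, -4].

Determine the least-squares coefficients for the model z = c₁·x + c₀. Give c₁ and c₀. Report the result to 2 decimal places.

Forming MᵀM = [[79, 7]; [7, 5]] and Mᵀz = [-51, 9]ᵀ gives MᵀM·[c₁, c₀]ᵀ = Mᵀz.
Determinant 79·5 − 7² = 346.
c₁ = ((-51)·5 − 7·9)/346 = -159/173; c₀ = (79·9 − 7·(-51))/346 = 534/173.

c₁ = -0.92, c₀ = 3.09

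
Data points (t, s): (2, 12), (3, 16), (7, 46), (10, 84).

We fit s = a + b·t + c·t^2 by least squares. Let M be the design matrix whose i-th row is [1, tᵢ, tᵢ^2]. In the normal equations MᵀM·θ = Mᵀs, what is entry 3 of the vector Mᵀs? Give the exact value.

Entry 3 ↔ basis t^2, so (Mᵀs)_{3} = Σᵢ (t^2)·sᵢ = (4)·(12) + (9)·(16) + (49)·(46) + (100)·(84) = 10846.

10846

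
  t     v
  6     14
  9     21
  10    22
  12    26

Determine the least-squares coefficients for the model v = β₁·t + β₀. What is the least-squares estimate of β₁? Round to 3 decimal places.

AᵀA·[β₁, β₀]ᵀ = Aᵀv reads: 361·β₁ + 37·β₀ = 805;  37·β₁ + 4·β₀ = 83.
(Σt·t = 361, Σt = 37, Σ1 = 4, Σt·v = 805, Σv = 83.)
Eliminating β₀: 4·(row 1) − 37·(row 2) gives 75·β₁ = 4·805 − 37·83 = 149, so β₁ = 149/75.
Then β₀ = (83 − 37·(149/75))/4 = 178/75.

β₁ = 1.987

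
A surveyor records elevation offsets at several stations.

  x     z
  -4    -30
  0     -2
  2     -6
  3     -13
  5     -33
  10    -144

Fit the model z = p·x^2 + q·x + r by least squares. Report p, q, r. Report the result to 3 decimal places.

Forming AᵀA = [[10978, 1096, 154]; [1096, 154, 16]; [154, 16, 6]] and Aᵀz = [-15846, -1536, -228]ᵀ gives AᵀA·[p, q, r]ᵀ = Aᵀz.
Solving the 3×3 system (Gaussian elimination) gives p = -119169/78118, q = 41214/39059, r = -129621/78118.

p = -1.525, q = 1.055, r = -1.659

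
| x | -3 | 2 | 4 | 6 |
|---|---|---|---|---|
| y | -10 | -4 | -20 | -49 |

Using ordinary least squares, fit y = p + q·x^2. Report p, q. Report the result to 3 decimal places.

p = 2.313, q = -1.419

MᵀM·[p, q]ᵀ = Mᵀy reads: 4·p + 65·q = -83;  65·p + 1649·q = -2190.
Δ = 4·1649 − 65² = 2371.
p = ((-83)·1649 − 65·(-2190))/2371 = 5483/2371; q = (4·(-2190) − 65·(-83))/2371 = -3365/2371.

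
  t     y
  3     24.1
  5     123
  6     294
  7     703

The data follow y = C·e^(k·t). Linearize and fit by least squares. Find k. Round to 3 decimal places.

k = 0.842

Let Y = ln y. Fitting Y = k·t + ln C by least squares:
AᵀA = [[119.0000, 21.0000]; [21.0000, 4]], rhs = [113.5965, 20.2333]ᵀ  (here Σt = 21.0000, Σ(t)² = 119.0000, Σln y = 20.2333, Σt·ln y = 113.5965).
Δ = 119.0000·4 − (21.0000)² = 35.0000; k = (113.5965·4 − 21.0000·20.2333)/35.0000 = 0.84246, ln C = (119.0000·20.2333 − 21.0000·113.5965)/35.0000 = 0.63541.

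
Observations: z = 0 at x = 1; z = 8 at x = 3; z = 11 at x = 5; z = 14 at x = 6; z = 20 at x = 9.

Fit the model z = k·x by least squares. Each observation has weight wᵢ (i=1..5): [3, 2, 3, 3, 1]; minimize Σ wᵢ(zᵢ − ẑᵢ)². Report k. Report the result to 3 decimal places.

k = 2.263

Entries of MᵀWM: Σwᵢ·x·x = 285.
And Σwᵢ·x·z = 645.
MᵀWM·[k]ᵀ = MᵀWz becomes [[285]]·[k]ᵀ = [645]ᵀ.
Hence k = 645 / 285 ≈ 2.26316.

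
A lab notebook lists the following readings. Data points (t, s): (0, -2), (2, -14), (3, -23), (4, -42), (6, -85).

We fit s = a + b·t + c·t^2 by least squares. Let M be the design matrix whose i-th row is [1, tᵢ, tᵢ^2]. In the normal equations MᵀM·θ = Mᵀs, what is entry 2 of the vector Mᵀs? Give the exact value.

-775

Entry 2 ↔ basis t, so (Mᵀs)_{2} = Σᵢ (t)·sᵢ = (0)·(-2) + (2)·(-14) + (3)·(-23) + (4)·(-42) + (6)·(-85) = -775.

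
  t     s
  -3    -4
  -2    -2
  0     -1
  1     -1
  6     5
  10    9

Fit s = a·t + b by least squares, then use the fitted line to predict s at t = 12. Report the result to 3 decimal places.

From the data, Σt·t = 150, Σt = 12, Σ1 = 6.
Moment sums: Σt·s = 135, Σs = 6.
Normal equations: [[150, 12]; [12, 6]]·[a, b]ᵀ = [135, 6]ᵀ.
det = 150·6 − 12² = 756.
a = (135·6 − 12·6)/756 = 41/42; b = (150·6 − 12·135)/756 = -20/21.
At t = 12: ŝ = (41/42)·(12) + (-20/21)·(1) = 226/21.

ŝ = 10.762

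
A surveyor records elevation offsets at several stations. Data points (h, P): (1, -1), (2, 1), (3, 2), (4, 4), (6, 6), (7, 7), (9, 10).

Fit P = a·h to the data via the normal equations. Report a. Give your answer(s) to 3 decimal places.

Setting ∂/∂a … = 0 gives: 196·a = 198.
(Σh·h = 196, Σh·P = 198.)
Hence a = 198 / 196 ≈ 1.0102.

a = 1.010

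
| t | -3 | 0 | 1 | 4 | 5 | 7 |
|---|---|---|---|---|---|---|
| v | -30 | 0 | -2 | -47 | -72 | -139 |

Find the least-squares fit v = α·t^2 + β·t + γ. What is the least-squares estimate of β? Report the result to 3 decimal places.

The normal equations are: 3364·α + 506·β + 100·γ = -9635;  506·α + 100·β + 14·γ = -1433;  100·α + 14·β + 6·γ = -290.
(Σt^2·t^2 = 3364, Σt^2·t = 506, Σt^2 = 100, Σt·t = 100, Σt = 14, Σ1 = 6, Σt^2·v = -9635, Σt·v = -1433, Σv = -290.)
Inverting the 3×3 Gram matrix, [α, β, γ]ᵀ = [-87814/29955, 38257/59910, -19261/19970]ᵀ.

β = 0.639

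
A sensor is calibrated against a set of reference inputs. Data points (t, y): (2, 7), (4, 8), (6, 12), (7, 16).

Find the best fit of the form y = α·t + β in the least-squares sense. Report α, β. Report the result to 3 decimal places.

α = 1.746, β = 2.458

The normal system XᵀX·[α, β]ᵀ = Xᵀy is [[105, 19]; [19, 4]]·[α, β]ᵀ = [230, 43]ᵀ.
Δ = 105·4 − 19² = 59.
α = (230·4 − 19·43)/59 = 103/59; β = (105·43 − 19·230)/59 = 145/59.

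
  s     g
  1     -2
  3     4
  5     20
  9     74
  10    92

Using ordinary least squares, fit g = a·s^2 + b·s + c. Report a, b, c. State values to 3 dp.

a = 1.004, b = -0.541, c = -2.752

Compute the Gram sums: Σs^2·s^2 = 17268, Σs^2·s = 1882, Σs^2 = 216, Σs·s = 216, Σs = 28, Σ1 = 5.
Moment sums: Σs^2·g = 15728, Σs·g = 1696, Σg = 188.
XᵀX·[a, b, c]ᵀ = Xᵀg becomes [[17268, 1882, 216]; [1882, 216, 28]; [216, 28, 5]]·[a, b, c]ᵀ = [15728, 1696, 188]ᵀ.
Solving the 3×3 system (Gaussian elimination) gives a = 22264/22171, b = -11992/22171, c = -61020/22171.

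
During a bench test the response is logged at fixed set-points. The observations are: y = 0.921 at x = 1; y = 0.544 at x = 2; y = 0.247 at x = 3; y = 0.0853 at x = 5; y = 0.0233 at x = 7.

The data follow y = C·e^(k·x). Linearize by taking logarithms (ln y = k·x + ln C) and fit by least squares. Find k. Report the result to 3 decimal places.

k = -0.612

With ln yᵢ as the transformed response and xᵢ as the regressor:
XᵀX = [[88.0000, 18.0000]; [18.0000, 5]], rhs = [-44.1180, -8.3104]ᵀ  (here Σx = 18.0000, Σ(x)² = 88.0000, Σln y = -8.3104, Σx·ln y = -44.1180).
Slope k = (n·Σx·ln y − Σx·Σln y)/(n·Σ(x)² − (Σx)²) = (5·-44.1180 − 18.0000·-8.3104)/116.0000 = -0.61210; ln C = (Σln y − k·Σx)/n = 0.54150.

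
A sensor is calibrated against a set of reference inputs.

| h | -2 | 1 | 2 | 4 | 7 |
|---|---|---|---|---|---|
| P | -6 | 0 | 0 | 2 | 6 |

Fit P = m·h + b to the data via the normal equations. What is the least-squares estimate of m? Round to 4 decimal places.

Setting ∂/∂m … = 0 gives: 74·m + 12·b = 62;  12·m + 5·b = 2.
(Σh·h = 74, Σh = 12, Σ1 = 5, Σh·P = 62, ΣP = 2.)
Eliminating b: 5·(row 1) − 12·(row 2) gives 226·m = 5·62 − 12·2 = 286, so m = 143/113.
Then b = (2 − 12·(143/113))/5 = -298/113.

m = 1.2655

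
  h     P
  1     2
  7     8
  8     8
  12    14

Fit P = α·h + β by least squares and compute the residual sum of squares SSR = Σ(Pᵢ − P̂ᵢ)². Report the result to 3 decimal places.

SSR = 1.742

Setting ∂/∂α … = 0 gives: 258·α + 28·β = 290;  28·α + 4·β = 32.
Eliminating β: 4·(row 1) − 28·(row 2) gives 248·α = 4·290 − 28·32 = 264, so α = 33/31.
Then β = (32 − 28·(33/31))/4 = 17/31.
Residuals: 12/31, 0, -33/31, 21/31; SSR = 54/31.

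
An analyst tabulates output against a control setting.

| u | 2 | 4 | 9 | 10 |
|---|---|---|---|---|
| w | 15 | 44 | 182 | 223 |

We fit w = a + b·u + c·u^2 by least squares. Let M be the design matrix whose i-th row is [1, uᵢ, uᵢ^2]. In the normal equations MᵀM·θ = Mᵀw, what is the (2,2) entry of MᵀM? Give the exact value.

201

Row 2 ↔ basis u, column 2 ↔ basis u, so (MᵀM)_{2,2} = Σᵢ (u)·(u) = (2)·(2) + (4)·(4) + (9)·(9) + (10)·(10) = 201.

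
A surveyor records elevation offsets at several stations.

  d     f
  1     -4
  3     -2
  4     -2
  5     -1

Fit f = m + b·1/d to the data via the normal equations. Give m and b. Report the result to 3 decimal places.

The normal system XᵀX·[m, b]ᵀ = Xᵀf is [[4, 107/60]; [107/60, 4369/3600]]·[m, b]ᵀ = [-9, -161/30]ᵀ.
Δ = 4·(4369/3600) − (107/60)² = 2009/1200.
m = ((-9)·(4369/3600) − (107/60)·(-161/30))/(2009/1200) = -4867/6027; b = (4·(-161/30) − (107/60)·(-9))/(2009/1200) = -6500/2009.

m = -0.808, b = -3.235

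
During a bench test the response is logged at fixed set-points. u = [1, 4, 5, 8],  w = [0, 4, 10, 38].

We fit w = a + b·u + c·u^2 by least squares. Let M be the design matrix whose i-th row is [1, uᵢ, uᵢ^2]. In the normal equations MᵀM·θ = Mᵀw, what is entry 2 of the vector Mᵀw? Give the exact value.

Entry 2 ↔ basis u, so (Mᵀw)_{2} = Σᵢ (u)·wᵢ = (1)·(0) + (4)·(4) + (5)·(10) + (8)·(38) = 370.

370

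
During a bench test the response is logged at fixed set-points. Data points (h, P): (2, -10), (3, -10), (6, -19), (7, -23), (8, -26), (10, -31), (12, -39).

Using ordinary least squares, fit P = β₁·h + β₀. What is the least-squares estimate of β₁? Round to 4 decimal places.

β₁ = -2.9610

The normal equations are: 406·β₁ + 48·β₀ = -1311;  48·β₁ + 7·β₀ = -158.
det = 406·7 − 48² = 538.
β₁ = ((-1311)·7 − 48·(-158))/538 = -1593/538; β₀ = (406·(-158) − 48·(-1311))/538 = -610/269.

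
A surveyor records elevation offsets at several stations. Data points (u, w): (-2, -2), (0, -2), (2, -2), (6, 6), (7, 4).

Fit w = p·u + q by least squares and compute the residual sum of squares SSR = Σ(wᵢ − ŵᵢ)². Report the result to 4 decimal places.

SSR = 12.2703

Forming AᵀA = [[93, 13]; [13, 5]] and Aᵀw = [64, 4]ᵀ gives AᵀA·[p, q]ᵀ = Aᵀw.
Determinant 93·5 − 13² = 296.
p = (64·5 − 13·4)/296 = 67/74; q = (93·4 − 13·64)/296 = -115/74.
Residuals: 101/74, -33/74, -167/74, 157/74, -29/37; SSR = 454/37.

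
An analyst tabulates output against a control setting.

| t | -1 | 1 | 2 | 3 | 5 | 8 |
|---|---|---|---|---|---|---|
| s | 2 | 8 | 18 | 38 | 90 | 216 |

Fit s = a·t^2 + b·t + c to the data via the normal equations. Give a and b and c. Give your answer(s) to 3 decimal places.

Normal-equation sums: Σt^2·t^2 = 4820, Σt^2·t = 672, Σt^2 = 104, Σt·t = 104, Σt = 18, Σ1 = 6.
For Aᵀs: Σt^2·s = 16498, Σt·s = 2334, Σs = 372.
Solving the 3×3 system (Gaussian elimination) gives a = 873/290, b = 1947/725, c = 1279/725.

a = 3.010, b = 2.686, c = 1.764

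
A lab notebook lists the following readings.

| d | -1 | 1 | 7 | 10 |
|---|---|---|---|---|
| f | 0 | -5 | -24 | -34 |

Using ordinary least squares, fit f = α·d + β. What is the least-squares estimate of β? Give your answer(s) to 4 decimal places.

With design matrix X, XᵀX = [[151, 17]; [17, 4]] and Xᵀf = [-513, -63]ᵀ.
Eliminating β: 4·(row 1) − 17·(row 2) gives 315·α = 4·(-513) − 17·(-63) = -981, so α = -109/35.
Then β = ((-63) − 17·(-109/35))/4 = -88/35.

β = -2.5143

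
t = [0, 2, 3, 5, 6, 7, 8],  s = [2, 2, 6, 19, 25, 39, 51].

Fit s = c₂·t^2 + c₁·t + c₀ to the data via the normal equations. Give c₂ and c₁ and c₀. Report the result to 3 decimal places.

XᵀX·[c₂, c₁, c₀]ᵀ = Xᵀs reads: 8515·c₂ + 1231·c₁ + 187·c₀ = 6612;  1231·c₂ + 187·c₁ + 31·c₀ = 948;  187·c₂ + 31·c₁ + 7·c₀ = 144.
Inverting the 3×3 Gram matrix, [c₂, c₁, c₀]ᵀ = [303/308, -533/308, 43/22]ᵀ.

c₂ = 0.984, c₁ = -1.731, c₀ = 1.955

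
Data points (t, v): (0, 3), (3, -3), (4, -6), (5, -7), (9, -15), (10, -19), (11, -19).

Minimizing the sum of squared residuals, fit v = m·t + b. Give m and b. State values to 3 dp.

m = -2.060, b = 2.931

Compute the Gram sums: Σt·t = 352, Σt = 42, Σ1 = 7.
Right-hand side: Σt·v = -602, Σv = -66.
Normal equations: [[352, 42]; [42, 7]]·[m, b]ᵀ = [-602, -66]ᵀ.
Eliminating b: 7·(row 1) − 42·(row 2) gives 700·m = 7·(-602) − 42·(-66) = -1442, so m = -103/50.
Then b = ((-66) − 42·(-103/50))/7 = 513/175.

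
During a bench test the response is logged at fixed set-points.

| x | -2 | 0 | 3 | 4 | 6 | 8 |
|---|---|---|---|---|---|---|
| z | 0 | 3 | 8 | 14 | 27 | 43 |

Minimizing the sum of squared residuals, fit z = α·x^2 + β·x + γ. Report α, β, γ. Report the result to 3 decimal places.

The normal system AᵀA·[α, β, γ]ᵀ = Aᵀz is [[5745, 811, 129]; [811, 129, 19]; [129, 19, 6]]·[α, β, γ]ᵀ = [4020, 586, 95]ᵀ.
Row-reducing yields α = 295/588, β = 237/196, γ = 179/147.

α = 0.502, β = 1.209, γ = 1.218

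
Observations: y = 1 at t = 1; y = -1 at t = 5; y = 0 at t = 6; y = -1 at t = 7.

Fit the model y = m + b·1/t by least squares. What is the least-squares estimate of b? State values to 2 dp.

b = 2.00

The normal system AᵀA·[m, b]ᵀ = Aᵀy is [[4, 317/210]; [317/210, 47989/44100]]·[m, b]ᵀ = [-1, 23/35]ᵀ.
Determinant 4·(47989/44100) − (317/210)² = 10163/4900.
m = ((-1)·(47989/44100) − (317/210)·(23/35))/(10163/4900) = -91735/91467; b = (4·(23/35) − (317/210)·(-1))/(10163/4900) = 60830/30489.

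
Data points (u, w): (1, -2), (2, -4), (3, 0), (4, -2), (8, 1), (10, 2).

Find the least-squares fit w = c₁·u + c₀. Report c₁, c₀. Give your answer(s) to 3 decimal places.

c₁ = 0.526, c₀ = -3.289

Entries of AᵀA: Σu·u = 194, Σu = 28, Σ1 = 6.
And Σu·w = 10, Σw = -5.
So AᵀA·[c₁, c₀]ᵀ = Aᵀw: [[194, 28]; [28, 6]]·[c₁, c₀]ᵀ = [10, -5]ᵀ.
Δ = 194·6 − 28² = 380.
c₁ = (10·6 − 28·(-5))/380 = 10/19; c₀ = (194·(-5) − 28·10)/380 = -125/38.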